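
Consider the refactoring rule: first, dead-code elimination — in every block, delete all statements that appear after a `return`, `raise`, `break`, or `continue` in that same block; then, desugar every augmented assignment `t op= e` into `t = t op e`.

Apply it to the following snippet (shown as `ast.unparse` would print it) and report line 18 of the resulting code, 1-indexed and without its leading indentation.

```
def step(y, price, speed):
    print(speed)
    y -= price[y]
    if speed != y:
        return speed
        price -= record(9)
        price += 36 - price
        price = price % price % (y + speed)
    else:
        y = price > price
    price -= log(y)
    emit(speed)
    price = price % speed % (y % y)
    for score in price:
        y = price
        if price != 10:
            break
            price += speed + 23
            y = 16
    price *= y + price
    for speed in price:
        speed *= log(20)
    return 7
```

Transformed code:
def step(y, price, speed):
    print(speed)
    y = y - price[y]
    if speed != y:
        return speed
    else:
        y = price > price
    price = price - log(y)
    emit(speed)
    price = price % speed % (y % y)
    for score in price:
        y = price
        if price != 10:
            break
    price = price * (y + price)
    for speed in price:
        speed = speed * log(20)
    return 7

return 7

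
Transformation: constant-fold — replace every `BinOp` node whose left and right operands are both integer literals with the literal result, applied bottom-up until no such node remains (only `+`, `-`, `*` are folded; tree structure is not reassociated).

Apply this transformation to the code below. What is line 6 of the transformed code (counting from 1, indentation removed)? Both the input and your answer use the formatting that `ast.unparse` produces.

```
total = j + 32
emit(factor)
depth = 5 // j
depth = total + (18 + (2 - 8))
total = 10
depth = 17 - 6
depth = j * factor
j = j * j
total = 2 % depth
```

depth = 11

Transformed code:
total = j + 32
emit(factor)
depth = 5 // j
depth = total + 12
total = 10
depth = 11
depth = j * factor
j = j * j
total = 2 % depth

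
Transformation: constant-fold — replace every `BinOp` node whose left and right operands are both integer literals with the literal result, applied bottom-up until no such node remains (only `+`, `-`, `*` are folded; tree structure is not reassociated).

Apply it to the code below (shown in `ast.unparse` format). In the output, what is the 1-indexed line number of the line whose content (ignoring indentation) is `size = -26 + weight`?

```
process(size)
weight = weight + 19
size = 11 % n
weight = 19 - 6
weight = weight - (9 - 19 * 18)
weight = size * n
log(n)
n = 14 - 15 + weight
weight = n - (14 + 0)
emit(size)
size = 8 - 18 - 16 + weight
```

11

Transformed code:
process(size)
weight = weight + 19
size = 11 % n
weight = 13
weight = weight - -333
weight = size * n
log(n)
n = -1 + weight
weight = n - 14
emit(size)
size = -26 + weight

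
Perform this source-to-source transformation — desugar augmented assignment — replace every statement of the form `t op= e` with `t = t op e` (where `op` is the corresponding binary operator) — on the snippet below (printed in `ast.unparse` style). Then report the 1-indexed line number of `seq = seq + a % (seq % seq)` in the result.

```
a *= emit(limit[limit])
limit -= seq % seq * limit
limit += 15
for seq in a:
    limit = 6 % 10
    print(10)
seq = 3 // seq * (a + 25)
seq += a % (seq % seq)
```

8

Transformed code:
a = a * emit(limit[limit])
limit = limit - seq % seq * limit
limit = limit + 15
for seq in a:
    limit = 6 % 10
    print(10)
seq = 3 // seq * (a + 25)
seq = seq + a % (seq % seq)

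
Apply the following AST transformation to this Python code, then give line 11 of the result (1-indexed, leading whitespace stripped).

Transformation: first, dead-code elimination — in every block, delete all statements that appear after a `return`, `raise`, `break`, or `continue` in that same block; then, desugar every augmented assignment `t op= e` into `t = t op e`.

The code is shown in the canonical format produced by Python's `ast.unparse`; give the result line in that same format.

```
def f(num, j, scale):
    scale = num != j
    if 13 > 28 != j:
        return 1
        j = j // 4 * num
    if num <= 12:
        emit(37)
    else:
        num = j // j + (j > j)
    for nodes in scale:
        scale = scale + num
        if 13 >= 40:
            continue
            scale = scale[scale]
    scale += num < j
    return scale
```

Transformed code:
def f(num, j, scale):
    scale = num != j
    if 13 > 28 != j:
        return 1
    if num <= 12:
        emit(37)
    else:
        num = j // j + (j > j)
    for nodes in scale:
        scale = scale + num
        if 13 >= 40:
            continue
    scale = scale + (num < j)
    return scale

if 13 >= 40:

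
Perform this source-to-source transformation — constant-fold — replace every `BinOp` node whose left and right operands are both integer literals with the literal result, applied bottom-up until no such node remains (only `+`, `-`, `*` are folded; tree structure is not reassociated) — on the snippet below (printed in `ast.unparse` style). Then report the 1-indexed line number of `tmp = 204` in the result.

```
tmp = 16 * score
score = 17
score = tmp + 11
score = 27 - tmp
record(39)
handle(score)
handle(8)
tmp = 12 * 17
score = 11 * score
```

8

Transformed code:
tmp = 16 * score
score = 17
score = tmp + 11
score = 27 - tmp
record(39)
handle(score)
handle(8)
tmp = 204
score = 11 * score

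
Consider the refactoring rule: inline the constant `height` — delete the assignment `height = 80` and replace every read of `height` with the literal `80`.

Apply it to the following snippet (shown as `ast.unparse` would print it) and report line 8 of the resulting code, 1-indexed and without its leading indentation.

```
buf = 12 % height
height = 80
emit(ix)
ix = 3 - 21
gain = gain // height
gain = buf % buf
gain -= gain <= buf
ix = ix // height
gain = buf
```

gain = buf

Transformed code:
buf = 12 % 80
emit(ix)
ix = 3 - 21
gain = gain // 80
gain = buf % buf
gain -= gain <= buf
ix = ix // 80
gain = buf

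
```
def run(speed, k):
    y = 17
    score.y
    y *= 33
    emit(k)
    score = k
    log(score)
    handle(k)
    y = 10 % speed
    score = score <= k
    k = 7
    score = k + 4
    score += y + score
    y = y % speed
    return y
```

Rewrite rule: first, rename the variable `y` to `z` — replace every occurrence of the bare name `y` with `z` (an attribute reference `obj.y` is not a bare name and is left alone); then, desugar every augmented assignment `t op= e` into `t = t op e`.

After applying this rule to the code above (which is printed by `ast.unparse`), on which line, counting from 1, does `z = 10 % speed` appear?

9

Transformed code:
def run(speed, k):
    z = 17
    score.y
    z = z * 33
    emit(k)
    score = k
    log(score)
    handle(k)
    z = 10 % speed
    score = score <= k
    k = 7
    score = k + 4
    score = score + (z + score)
    z = z % speed
    return z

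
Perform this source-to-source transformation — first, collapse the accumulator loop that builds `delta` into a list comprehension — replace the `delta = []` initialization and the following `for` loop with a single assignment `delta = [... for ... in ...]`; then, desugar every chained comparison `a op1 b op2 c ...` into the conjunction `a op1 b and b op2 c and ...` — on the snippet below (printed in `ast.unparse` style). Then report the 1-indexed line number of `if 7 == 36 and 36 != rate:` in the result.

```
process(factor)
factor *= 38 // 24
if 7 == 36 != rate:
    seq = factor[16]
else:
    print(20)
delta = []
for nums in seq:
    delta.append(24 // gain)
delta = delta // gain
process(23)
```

3

Transformed code:
process(factor)
factor *= 38 // 24
if 7 == 36 and 36 != rate:
    seq = factor[16]
else:
    print(20)
delta = [24 // gain for nums in seq]
delta = delta // gain
process(23)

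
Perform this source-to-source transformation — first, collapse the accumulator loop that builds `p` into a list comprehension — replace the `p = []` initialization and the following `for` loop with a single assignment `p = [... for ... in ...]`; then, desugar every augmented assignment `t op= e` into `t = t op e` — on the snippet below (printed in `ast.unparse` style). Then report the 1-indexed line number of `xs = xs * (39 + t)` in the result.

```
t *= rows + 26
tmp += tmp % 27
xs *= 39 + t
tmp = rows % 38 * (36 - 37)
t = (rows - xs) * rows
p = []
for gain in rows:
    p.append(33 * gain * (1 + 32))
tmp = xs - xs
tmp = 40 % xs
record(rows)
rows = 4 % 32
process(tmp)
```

Transformed code:
t = t * (rows + 26)
tmp = tmp + tmp % 27
xs = xs * (39 + t)
tmp = rows % 38 * (36 - 37)
t = (rows - xs) * rows
p = [33 * gain * (1 + 32) for gain in rows]
tmp = xs - xs
tmp = 40 % xs
record(rows)
rows = 4 % 32
process(tmp)

3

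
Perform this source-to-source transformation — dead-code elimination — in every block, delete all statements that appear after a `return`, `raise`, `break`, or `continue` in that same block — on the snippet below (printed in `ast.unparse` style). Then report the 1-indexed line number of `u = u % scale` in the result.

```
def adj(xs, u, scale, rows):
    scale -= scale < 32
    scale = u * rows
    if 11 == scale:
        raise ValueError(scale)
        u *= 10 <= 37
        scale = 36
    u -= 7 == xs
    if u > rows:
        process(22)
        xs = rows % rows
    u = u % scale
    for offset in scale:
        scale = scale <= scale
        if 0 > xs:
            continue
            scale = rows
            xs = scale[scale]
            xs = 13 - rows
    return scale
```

10

Transformed code:
def adj(xs, u, scale, rows):
    scale -= scale < 32
    scale = u * rows
    if 11 == scale:
        raise ValueError(scale)
    u -= 7 == xs
    if u > rows:
        process(22)
        xs = rows % rows
    u = u % scale
    for offset in scale:
        scale = scale <= scale
        if 0 > xs:
            continue
    return scale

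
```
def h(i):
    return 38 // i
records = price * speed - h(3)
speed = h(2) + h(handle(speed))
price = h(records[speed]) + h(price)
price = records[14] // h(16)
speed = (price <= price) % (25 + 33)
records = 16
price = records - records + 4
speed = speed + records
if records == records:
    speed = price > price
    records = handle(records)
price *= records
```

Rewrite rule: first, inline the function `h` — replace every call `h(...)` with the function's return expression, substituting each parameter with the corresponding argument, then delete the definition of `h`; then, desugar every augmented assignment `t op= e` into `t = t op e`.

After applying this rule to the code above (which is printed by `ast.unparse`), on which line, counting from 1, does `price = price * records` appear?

Transformed code:
records = price * speed - 38 // 3
speed = 38 // 2 + 38 // handle(speed)
price = 38 // records[speed] + 38 // price
price = records[14] // (38 // 16)
speed = (price <= price) % (25 + 33)
records = 16
price = records - records + 4
speed = speed + records
if records == records:
    speed = price > price
    records = handle(records)
price = price * records

12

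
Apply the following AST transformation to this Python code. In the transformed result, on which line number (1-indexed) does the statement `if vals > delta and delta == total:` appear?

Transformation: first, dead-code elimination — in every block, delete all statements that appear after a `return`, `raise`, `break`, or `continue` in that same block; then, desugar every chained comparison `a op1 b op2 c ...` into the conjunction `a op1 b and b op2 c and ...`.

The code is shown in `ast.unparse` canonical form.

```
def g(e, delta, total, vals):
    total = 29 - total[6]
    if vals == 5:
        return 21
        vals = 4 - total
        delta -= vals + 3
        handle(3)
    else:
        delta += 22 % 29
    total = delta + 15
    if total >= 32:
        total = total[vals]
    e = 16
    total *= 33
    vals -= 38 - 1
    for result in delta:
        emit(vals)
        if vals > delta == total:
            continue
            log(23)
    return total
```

15

Transformed code:
def g(e, delta, total, vals):
    total = 29 - total[6]
    if vals == 5:
        return 21
    else:
        delta += 22 % 29
    total = delta + 15
    if total >= 32:
        total = total[vals]
    e = 16
    total *= 33
    vals -= 38 - 1
    for result in delta:
        emit(vals)
        if vals > delta and delta == total:
            continue
    return total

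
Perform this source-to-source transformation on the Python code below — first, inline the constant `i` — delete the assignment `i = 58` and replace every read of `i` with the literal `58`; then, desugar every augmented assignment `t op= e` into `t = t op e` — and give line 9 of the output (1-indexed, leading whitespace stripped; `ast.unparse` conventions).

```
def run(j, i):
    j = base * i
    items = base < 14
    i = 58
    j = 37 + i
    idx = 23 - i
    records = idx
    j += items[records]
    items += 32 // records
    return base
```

Transformed code:
def run(j, i):
    j = base * 58
    items = base < 14
    j = 37 + 58
    idx = 23 - 58
    records = idx
    j = j + items[records]
    items = items + 32 // records
    return base

return base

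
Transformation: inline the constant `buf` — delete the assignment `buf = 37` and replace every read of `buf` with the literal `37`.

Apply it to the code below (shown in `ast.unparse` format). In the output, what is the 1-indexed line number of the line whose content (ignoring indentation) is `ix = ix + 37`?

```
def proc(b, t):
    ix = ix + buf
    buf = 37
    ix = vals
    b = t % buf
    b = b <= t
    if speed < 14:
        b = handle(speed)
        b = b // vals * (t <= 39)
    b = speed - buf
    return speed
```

2

Transformed code:
def proc(b, t):
    ix = ix + 37
    ix = vals
    b = t % 37
    b = b <= t
    if speed < 14:
        b = handle(speed)
        b = b // vals * (t <= 39)
    b = speed - 37
    return speed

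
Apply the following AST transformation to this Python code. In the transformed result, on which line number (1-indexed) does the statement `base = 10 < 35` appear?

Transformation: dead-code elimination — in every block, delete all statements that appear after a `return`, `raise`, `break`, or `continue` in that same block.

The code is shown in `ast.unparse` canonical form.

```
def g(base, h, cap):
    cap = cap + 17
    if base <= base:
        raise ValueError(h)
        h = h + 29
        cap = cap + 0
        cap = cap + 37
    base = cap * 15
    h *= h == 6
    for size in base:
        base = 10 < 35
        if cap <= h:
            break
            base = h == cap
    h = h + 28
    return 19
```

8

Transformed code:
def g(base, h, cap):
    cap = cap + 17
    if base <= base:
        raise ValueError(h)
    base = cap * 15
    h *= h == 6
    for size in base:
        base = 10 < 35
        if cap <= h:
            break
    h = h + 28
    return 19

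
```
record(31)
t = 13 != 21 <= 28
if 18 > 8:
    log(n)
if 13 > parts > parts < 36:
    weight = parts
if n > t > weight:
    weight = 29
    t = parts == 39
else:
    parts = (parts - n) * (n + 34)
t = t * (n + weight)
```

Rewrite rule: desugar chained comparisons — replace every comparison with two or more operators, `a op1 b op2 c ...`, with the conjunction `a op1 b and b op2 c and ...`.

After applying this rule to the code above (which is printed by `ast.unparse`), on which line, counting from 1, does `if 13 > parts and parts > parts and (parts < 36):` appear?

Transformed code:
record(31)
t = 13 != 21 and 21 <= 28
if 18 > 8:
    log(n)
if 13 > parts and parts > parts and (parts < 36):
    weight = parts
if n > t and t > weight:
    weight = 29
    t = parts == 39
else:
    parts = (parts - n) * (n + 34)
t = t * (n + weight)

5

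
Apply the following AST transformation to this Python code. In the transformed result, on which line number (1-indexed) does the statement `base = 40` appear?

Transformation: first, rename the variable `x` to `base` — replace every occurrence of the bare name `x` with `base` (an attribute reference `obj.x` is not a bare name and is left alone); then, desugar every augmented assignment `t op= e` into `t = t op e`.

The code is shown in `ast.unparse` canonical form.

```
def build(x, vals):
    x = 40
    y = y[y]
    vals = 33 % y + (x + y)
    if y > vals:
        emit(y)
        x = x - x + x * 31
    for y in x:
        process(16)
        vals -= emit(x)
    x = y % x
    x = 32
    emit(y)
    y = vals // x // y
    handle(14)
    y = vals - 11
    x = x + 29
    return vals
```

Transformed code:
def build(base, vals):
    base = 40
    y = y[y]
    vals = 33 % y + (base + y)
    if y > vals:
        emit(y)
        base = base - base + base * 31
    for y in base:
        process(16)
        vals = vals - emit(base)
    base = y % base
    base = 32
    emit(y)
    y = vals // base // y
    handle(14)
    y = vals - 11
    base = base + 29
    return vals

2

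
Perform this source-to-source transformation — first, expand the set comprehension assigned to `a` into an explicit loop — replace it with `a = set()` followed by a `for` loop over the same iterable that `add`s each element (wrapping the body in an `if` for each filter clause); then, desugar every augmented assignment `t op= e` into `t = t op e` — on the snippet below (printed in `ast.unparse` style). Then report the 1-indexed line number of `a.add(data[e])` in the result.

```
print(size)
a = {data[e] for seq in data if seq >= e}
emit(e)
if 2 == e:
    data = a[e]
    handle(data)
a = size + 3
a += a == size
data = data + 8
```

5

Transformed code:
print(size)
a = set()
for seq in data:
    if seq >= e:
        a.add(data[e])
emit(e)
if 2 == e:
    data = a[e]
    handle(data)
a = size + 3
a = a + (a == size)
data = data + 8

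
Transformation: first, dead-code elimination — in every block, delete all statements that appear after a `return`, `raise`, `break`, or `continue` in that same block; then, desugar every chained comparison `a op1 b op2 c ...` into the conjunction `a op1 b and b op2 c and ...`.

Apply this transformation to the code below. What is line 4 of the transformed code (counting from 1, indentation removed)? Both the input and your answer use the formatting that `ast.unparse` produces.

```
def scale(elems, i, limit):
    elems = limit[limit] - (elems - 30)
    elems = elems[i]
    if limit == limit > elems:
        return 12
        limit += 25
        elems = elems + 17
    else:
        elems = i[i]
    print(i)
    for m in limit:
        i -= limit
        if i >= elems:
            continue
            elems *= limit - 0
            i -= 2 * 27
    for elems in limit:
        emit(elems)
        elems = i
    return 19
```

if limit == limit and limit > elems:

Transformed code:
def scale(elems, i, limit):
    elems = limit[limit] - (elems - 30)
    elems = elems[i]
    if limit == limit and limit > elems:
        return 12
    else:
        elems = i[i]
    print(i)
    for m in limit:
        i -= limit
        if i >= elems:
            continue
    for elems in limit:
        emit(elems)
        elems = i
    return 19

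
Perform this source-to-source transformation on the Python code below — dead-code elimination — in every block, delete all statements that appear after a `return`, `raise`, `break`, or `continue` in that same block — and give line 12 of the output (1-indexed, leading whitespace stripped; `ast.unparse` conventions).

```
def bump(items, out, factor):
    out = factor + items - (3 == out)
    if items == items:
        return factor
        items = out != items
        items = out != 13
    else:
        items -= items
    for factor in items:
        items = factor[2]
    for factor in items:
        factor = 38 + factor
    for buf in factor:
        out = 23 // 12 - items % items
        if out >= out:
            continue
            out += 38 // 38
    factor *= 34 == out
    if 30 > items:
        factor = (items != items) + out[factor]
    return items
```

out = 23 // 12 - items % items

Transformed code:
def bump(items, out, factor):
    out = factor + items - (3 == out)
    if items == items:
        return factor
    else:
        items -= items
    for factor in items:
        items = factor[2]
    for factor in items:
        factor = 38 + factor
    for buf in factor:
        out = 23 // 12 - items % items
        if out >= out:
            continue
    factor *= 34 == out
    if 30 > items:
        factor = (items != items) + out[factor]
    return items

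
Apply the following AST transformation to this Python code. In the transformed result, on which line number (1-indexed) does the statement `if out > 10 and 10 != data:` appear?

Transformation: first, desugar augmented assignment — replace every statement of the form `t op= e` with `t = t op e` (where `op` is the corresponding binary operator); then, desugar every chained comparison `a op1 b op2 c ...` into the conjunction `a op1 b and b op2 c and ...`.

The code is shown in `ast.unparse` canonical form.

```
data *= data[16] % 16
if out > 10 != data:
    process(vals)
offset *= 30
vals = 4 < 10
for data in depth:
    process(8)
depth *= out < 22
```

Transformed code:
data = data * (data[16] % 16)
if out > 10 and 10 != data:
    process(vals)
offset = offset * 30
vals = 4 < 10
for data in depth:
    process(8)
depth = depth * (out < 22)

2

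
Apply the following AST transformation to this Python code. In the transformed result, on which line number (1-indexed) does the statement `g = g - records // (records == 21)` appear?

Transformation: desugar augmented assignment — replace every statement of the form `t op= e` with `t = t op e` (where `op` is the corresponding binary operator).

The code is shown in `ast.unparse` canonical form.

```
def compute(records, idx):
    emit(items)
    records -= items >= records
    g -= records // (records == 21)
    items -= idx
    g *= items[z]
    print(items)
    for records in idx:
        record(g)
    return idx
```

4

Transformed code:
def compute(records, idx):
    emit(items)
    records = records - (items >= records)
    g = g - records // (records == 21)
    items = items - idx
    g = g * items[z]
    print(items)
    for records in idx:
        record(g)
    return idx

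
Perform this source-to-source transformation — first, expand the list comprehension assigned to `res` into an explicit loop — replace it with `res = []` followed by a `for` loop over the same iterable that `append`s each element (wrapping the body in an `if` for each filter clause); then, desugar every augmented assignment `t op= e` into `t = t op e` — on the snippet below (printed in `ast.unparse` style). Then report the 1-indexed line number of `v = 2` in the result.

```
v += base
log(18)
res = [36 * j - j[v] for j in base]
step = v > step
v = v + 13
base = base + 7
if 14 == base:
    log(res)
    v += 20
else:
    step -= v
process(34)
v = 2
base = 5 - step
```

15

Transformed code:
v = v + base
log(18)
res = []
for j in base:
    res.append(36 * j - j[v])
step = v > step
v = v + 13
base = base + 7
if 14 == base:
    log(res)
    v = v + 20
else:
    step = step - v
process(34)
v = 2
base = 5 - step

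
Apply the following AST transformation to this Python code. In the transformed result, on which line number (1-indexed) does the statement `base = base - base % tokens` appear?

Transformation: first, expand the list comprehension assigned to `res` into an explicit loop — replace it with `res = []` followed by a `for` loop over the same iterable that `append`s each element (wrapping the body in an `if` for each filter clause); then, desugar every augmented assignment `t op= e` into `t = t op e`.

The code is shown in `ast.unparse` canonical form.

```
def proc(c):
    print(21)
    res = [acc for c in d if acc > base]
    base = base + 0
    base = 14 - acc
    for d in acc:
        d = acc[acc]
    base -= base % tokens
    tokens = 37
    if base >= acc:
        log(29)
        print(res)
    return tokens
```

11

Transformed code:
def proc(c):
    print(21)
    res = []
    for c in d:
        if acc > base:
            res.append(acc)
    base = base + 0
    base = 14 - acc
    for d in acc:
        d = acc[acc]
    base = base - base % tokens
    tokens = 37
    if base >= acc:
        log(29)
        print(res)
    return tokens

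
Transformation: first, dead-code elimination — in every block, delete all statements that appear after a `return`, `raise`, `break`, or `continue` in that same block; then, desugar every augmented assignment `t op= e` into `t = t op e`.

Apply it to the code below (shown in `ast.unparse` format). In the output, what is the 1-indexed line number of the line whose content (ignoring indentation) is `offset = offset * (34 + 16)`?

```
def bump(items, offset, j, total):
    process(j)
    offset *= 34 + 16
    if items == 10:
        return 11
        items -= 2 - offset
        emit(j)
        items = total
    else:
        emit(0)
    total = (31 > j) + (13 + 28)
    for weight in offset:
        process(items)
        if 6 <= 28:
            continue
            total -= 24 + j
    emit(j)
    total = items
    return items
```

Transformed code:
def bump(items, offset, j, total):
    process(j)
    offset = offset * (34 + 16)
    if items == 10:
        return 11
    else:
        emit(0)
    total = (31 > j) + (13 + 28)
    for weight in offset:
        process(items)
        if 6 <= 28:
            continue
    emit(j)
    total = items
    return items

3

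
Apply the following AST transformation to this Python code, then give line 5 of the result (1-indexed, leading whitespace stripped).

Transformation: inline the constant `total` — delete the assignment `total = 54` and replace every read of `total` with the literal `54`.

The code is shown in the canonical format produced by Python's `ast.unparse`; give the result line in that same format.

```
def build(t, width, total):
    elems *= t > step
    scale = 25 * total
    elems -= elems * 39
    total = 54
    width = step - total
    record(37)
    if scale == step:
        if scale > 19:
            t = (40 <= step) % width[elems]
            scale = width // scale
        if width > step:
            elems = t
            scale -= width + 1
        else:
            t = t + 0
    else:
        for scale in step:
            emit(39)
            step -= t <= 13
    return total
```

width = step - 54

Transformed code:
def build(t, width, total):
    elems *= t > step
    scale = 25 * 54
    elems -= elems * 39
    width = step - 54
    record(37)
    if scale == step:
        if scale > 19:
            t = (40 <= step) % width[elems]
            scale = width // scale
        if width > step:
            elems = t
            scale -= width + 1
        else:
            t = t + 0
    else:
        for scale in step:
            emit(39)
            step -= t <= 13
    return 54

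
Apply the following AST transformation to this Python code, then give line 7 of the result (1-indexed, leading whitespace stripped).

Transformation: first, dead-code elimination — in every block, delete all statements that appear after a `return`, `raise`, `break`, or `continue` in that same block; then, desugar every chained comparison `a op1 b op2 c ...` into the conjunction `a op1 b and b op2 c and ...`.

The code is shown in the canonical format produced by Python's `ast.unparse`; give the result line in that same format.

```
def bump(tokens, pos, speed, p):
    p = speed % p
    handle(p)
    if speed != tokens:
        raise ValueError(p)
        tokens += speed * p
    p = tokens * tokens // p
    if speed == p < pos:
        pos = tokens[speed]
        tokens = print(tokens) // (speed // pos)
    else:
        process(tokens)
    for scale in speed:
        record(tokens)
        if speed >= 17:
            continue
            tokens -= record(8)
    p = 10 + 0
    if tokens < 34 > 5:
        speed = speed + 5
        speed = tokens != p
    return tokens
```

if speed == p and p < pos:

Transformed code:
def bump(tokens, pos, speed, p):
    p = speed % p
    handle(p)
    if speed != tokens:
        raise ValueError(p)
    p = tokens * tokens // p
    if speed == p and p < pos:
        pos = tokens[speed]
        tokens = print(tokens) // (speed // pos)
    else:
        process(tokens)
    for scale in speed:
        record(tokens)
        if speed >= 17:
            continue
    p = 10 + 0
    if tokens < 34 and 34 > 5:
        speed = speed + 5
        speed = tokens != p
    return tokens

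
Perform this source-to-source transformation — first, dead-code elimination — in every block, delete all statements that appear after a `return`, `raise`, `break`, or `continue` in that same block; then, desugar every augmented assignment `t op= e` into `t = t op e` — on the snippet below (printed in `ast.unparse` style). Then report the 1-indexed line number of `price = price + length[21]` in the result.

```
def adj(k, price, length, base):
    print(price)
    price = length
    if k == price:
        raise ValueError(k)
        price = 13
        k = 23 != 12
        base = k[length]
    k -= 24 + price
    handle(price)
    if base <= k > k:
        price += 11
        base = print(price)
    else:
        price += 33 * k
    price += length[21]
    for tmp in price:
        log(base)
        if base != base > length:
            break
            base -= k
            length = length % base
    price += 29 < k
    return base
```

13

Transformed code:
def adj(k, price, length, base):
    print(price)
    price = length
    if k == price:
        raise ValueError(k)
    k = k - (24 + price)
    handle(price)
    if base <= k > k:
        price = price + 11
        base = print(price)
    else:
        price = price + 33 * k
    price = price + length[21]
    for tmp in price:
        log(base)
        if base != base > length:
            break
    price = price + (29 < k)
    return base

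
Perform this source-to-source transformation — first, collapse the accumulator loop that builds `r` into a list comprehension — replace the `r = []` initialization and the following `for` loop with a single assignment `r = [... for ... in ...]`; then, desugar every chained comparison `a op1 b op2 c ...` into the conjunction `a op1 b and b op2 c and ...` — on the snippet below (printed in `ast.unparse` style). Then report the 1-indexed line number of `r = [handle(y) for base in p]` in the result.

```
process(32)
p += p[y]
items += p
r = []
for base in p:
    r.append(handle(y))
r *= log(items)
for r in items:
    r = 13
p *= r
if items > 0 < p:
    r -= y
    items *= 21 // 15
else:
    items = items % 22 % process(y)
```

4

Transformed code:
process(32)
p += p[y]
items += p
r = [handle(y) for base in p]
r *= log(items)
for r in items:
    r = 13
p *= r
if items > 0 and 0 < p:
    r -= y
    items *= 21 // 15
else:
    items = items % 22 % process(y)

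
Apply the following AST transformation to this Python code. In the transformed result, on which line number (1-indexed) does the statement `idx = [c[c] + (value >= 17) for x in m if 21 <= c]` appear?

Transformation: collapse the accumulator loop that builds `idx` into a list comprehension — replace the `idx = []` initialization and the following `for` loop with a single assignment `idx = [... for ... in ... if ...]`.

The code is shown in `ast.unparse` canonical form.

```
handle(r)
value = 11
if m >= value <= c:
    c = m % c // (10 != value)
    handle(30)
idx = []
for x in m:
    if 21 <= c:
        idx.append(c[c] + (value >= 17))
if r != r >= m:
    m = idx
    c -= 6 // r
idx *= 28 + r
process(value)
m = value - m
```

6

Transformed code:
handle(r)
value = 11
if m >= value <= c:
    c = m % c // (10 != value)
    handle(30)
idx = [c[c] + (value >= 17) for x in m if 21 <= c]
if r != r >= m:
    m = idx
    c -= 6 // r
idx *= 28 + r
process(value)
m = value - m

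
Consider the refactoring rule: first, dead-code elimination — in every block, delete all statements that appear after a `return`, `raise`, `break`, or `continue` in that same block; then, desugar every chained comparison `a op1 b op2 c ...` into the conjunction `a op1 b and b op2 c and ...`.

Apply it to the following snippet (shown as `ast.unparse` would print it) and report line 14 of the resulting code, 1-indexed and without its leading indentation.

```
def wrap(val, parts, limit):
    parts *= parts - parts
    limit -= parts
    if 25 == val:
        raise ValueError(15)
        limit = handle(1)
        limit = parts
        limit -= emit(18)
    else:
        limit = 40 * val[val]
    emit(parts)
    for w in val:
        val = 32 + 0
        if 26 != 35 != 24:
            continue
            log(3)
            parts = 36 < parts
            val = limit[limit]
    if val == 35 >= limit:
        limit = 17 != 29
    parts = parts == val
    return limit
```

Transformed code:
def wrap(val, parts, limit):
    parts *= parts - parts
    limit -= parts
    if 25 == val:
        raise ValueError(15)
    else:
        limit = 40 * val[val]
    emit(parts)
    for w in val:
        val = 32 + 0
        if 26 != 35 and 35 != 24:
            continue
    if val == 35 and 35 >= limit:
        limit = 17 != 29
    parts = parts == val
    return limit

limit = 17 != 29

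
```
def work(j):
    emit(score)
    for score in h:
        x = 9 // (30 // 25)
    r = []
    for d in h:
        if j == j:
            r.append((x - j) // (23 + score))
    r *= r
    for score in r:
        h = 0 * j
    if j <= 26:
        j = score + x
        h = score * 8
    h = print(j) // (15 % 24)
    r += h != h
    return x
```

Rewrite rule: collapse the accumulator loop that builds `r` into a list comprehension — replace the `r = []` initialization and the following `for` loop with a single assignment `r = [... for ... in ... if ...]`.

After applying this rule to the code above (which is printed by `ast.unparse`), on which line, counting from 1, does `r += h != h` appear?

Transformed code:
def work(j):
    emit(score)
    for score in h:
        x = 9 // (30 // 25)
    r = [(x - j) // (23 + score) for d in h if j == j]
    r *= r
    for score in r:
        h = 0 * j
    if j <= 26:
        j = score + x
        h = score * 8
    h = print(j) // (15 % 24)
    r += h != h
    return x

13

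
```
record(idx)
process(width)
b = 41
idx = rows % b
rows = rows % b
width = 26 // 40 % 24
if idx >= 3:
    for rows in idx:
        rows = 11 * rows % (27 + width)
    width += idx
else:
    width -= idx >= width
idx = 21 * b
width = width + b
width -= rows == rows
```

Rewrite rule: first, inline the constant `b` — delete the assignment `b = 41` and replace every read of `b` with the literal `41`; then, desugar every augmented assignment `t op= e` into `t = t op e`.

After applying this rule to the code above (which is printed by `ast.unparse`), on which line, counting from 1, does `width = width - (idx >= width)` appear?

11

Transformed code:
record(idx)
process(width)
idx = rows % 41
rows = rows % 41
width = 26 // 40 % 24
if idx >= 3:
    for rows in idx:
        rows = 11 * rows % (27 + width)
    width = width + idx
else:
    width = width - (idx >= width)
idx = 21 * 41
width = width + 41
width = width - (rows == rows)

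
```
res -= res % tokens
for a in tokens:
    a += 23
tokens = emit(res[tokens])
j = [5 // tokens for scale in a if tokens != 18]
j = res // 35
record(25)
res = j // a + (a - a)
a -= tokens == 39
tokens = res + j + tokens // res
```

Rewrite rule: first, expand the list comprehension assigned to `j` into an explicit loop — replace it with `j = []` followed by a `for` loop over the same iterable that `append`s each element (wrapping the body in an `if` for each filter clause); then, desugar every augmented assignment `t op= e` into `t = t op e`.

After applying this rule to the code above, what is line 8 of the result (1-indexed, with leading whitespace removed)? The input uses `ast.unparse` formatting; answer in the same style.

Transformed code:
res = res - res % tokens
for a in tokens:
    a = a + 23
tokens = emit(res[tokens])
j = []
for scale in a:
    if tokens != 18:
        j.append(5 // tokens)
j = res // 35
record(25)
res = j // a + (a - a)
a = a - (tokens == 39)
tokens = res + j + tokens // res

j.append(5 // tokens)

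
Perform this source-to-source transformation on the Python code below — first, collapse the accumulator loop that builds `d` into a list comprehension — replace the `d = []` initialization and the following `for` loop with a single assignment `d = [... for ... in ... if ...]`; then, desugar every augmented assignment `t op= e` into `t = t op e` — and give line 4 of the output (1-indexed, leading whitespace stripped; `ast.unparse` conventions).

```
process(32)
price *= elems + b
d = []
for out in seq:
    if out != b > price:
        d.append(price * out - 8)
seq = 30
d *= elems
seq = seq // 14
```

seq = 30

Transformed code:
process(32)
price = price * (elems + b)
d = [price * out - 8 for out in seq if out != b > price]
seq = 30
d = d * elems
seq = seq // 14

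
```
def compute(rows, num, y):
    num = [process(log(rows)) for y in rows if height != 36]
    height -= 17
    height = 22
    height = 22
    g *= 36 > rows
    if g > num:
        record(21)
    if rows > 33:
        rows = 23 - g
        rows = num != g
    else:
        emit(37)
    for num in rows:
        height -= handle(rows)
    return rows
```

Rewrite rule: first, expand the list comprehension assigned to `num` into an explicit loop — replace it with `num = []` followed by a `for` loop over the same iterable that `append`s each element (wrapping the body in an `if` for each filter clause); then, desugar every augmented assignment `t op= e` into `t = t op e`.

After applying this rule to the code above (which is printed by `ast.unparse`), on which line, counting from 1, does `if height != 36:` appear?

Transformed code:
def compute(rows, num, y):
    num = []
    for y in rows:
        if height != 36:
            num.append(process(log(rows)))
    height = height - 17
    height = 22
    height = 22
    g = g * (36 > rows)
    if g > num:
        record(21)
    if rows > 33:
        rows = 23 - g
        rows = num != g
    else:
        emit(37)
    for num in rows:
        height = height - handle(rows)
    return rows

4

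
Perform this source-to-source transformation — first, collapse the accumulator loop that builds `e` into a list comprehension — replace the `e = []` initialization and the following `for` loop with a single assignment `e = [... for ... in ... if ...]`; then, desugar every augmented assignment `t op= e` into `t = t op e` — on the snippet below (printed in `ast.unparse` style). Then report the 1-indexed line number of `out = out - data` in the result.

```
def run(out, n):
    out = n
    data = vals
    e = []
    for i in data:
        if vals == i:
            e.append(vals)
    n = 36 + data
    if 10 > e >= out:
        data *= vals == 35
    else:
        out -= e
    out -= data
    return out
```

10

Transformed code:
def run(out, n):
    out = n
    data = vals
    e = [vals for i in data if vals == i]
    n = 36 + data
    if 10 > e >= out:
        data = data * (vals == 35)
    else:
        out = out - e
    out = out - data
    return out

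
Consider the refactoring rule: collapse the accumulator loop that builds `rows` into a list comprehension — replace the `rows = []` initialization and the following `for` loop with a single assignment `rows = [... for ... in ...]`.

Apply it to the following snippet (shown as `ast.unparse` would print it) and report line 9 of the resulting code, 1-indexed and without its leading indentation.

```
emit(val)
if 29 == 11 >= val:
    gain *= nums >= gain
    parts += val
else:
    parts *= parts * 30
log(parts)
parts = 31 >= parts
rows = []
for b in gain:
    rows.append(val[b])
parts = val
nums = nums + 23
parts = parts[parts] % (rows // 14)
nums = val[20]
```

rows = [val[b] for b in gain]

Transformed code:
emit(val)
if 29 == 11 >= val:
    gain *= nums >= gain
    parts += val
else:
    parts *= parts * 30
log(parts)
parts = 31 >= parts
rows = [val[b] for b in gain]
parts = val
nums = nums + 23
parts = parts[parts] % (rows // 14)
nums = val[20]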